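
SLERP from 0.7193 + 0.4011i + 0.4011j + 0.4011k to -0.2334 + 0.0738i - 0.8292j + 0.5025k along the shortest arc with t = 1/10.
0.7186 + 0.3733i + 0.4947j + 0.3157k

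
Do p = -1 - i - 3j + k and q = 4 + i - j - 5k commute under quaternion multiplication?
No: pq = -1 + 11i - 15j + 13k ≠ -1 - 21i - 7j + 5k = qp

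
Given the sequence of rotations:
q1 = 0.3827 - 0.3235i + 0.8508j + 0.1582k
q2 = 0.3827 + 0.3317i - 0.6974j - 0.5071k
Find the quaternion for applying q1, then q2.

q2 · q1 = 0.9273 + 0.3243i + 0.1703j - 0.0769k
0.9273 + 0.3243i + 0.1703j - 0.0769k


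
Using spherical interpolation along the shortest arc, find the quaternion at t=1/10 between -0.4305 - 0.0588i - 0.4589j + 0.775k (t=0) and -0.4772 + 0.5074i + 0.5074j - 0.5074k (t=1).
-0.3451 - 0.1178i - 0.4932j + 0.7898k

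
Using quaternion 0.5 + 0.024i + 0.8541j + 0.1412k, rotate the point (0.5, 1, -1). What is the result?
(-1.211, 0.833, 0.302)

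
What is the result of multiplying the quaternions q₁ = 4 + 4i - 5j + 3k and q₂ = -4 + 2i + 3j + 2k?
-15 - 27i + 30j + 18k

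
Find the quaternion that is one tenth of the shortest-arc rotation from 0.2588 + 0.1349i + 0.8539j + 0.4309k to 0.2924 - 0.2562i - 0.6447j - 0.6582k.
0.2048 + 0.1506i + 0.8486j + 0.464k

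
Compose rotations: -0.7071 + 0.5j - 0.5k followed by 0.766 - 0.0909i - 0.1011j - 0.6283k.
-0.8052 + 0.429i + 0.409j + 0.0158k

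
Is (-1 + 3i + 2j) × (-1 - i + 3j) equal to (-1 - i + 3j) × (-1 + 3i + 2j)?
No: pq = -2 - 2i - 5j + 11k ≠ -2 - 2i - 5j - 11k = qp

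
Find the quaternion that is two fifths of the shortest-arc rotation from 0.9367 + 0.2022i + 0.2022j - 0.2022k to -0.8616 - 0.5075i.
0.9269 + 0.3321i + 0.1237j - 0.1237k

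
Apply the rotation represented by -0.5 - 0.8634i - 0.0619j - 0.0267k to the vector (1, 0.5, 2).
(1.247, -1.833, -0.58)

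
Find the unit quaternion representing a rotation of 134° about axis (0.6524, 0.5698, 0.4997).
0.3907 + 0.6005i + 0.5245j + 0.46k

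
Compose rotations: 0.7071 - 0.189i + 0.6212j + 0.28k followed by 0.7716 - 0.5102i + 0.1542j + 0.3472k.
0.2562 - 0.6791i + 0.6656j + 0.1738k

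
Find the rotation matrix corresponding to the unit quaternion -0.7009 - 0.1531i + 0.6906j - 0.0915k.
[[0.0294, -0.3397, -0.9401], [-0.0832, 0.9364, -0.341], [0.9961, 0.0882, -0.0007]]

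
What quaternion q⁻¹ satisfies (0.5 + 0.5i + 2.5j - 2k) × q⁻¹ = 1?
0.0465 - 0.0465i - 0.2326j + 0.186k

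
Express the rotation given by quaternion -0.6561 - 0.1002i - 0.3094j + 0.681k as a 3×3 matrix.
[[-0.119, 0.9556, 0.2695], [-0.8316, 0.0524, -0.5529], [-0.5425, -0.2899, 0.7885]]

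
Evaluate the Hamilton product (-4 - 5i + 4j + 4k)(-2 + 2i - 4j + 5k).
14 + 38i + 41j - 16k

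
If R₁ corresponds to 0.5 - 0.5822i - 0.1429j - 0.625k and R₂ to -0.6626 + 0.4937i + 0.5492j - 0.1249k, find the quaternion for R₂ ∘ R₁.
-0.0434 + 0.2715i + 0.7506j + 0.6009k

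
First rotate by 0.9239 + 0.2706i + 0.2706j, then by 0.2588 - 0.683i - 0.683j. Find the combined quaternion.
0.6087 - 0.561i - 0.561j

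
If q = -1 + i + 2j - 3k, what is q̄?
-1 - i - 2j + 3k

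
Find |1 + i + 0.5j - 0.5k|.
1.581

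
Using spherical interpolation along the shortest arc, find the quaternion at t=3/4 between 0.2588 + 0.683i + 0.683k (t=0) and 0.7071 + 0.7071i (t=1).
0.6321 + 0.7509i + 0.1913k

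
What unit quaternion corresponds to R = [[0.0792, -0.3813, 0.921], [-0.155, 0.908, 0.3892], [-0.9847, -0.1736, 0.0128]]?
0.7071 - 0.199i + 0.6738j + 0.08k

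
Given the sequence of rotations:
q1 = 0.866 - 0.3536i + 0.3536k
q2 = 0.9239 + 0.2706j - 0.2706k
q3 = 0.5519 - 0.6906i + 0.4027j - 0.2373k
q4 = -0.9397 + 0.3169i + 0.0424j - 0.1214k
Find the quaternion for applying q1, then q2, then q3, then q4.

q2 · q1 = 0.8958 - 0.231i + 0.33j + 0.188k
q3 · q2 · q1 = 0.2466 - 0.5921i + 0.7275j - 0.2437k
q4 · q3 · q2 · q1 = -0.1045 + 0.7125i - 0.5241j + 0.4547k
-0.1045 + 0.7125i - 0.5241j + 0.4547k


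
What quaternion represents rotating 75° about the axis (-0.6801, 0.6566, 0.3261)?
0.7934 - 0.414i + 0.3997j + 0.1985k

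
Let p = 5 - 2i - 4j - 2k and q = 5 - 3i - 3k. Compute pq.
13 - 13i - 20j - 37k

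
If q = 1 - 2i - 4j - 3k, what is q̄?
1 + 2i + 4j + 3k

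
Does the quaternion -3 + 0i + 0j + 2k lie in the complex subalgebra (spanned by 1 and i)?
No. The quaternion -3 + 2k has j-coefficient y = 0 and k-coefficient z = 2, not both zero, so it does not lie in the complex subalgebra spanned by 1 and i.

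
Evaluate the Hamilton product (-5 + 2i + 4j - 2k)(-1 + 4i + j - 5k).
-17 - 40i - 7j + 13k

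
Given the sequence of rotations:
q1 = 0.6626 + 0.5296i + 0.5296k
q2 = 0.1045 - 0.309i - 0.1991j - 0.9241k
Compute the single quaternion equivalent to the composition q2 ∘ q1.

q2 · q1 = 0.7223 - 0.2548i - 0.4577j - 0.4515k
0.7223 - 0.2548i - 0.4577j - 0.4515k


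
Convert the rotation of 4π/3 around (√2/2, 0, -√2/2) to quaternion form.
-0.5 + 0.6124i - 0.6124k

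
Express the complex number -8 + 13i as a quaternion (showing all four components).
-8 + 13i + 0j + 0k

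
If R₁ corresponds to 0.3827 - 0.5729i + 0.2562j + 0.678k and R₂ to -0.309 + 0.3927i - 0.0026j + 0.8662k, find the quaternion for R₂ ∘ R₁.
-0.4799 + 0.1036i - 0.8427j + 0.2211k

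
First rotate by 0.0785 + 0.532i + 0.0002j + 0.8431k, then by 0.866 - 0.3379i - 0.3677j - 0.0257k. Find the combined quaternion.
0.2695 + 0.1242i + 0.2425j + 0.9237k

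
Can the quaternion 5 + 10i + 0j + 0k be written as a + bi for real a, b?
Yes. The quaternion 5 + 10i has j- and k-coefficients y = z = 0, so it lies in the complex subalgebra spanned by 1 and i.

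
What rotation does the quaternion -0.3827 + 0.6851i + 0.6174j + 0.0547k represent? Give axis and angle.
axis = (0.7416, 0.6683, 0.0592), θ = 5π/4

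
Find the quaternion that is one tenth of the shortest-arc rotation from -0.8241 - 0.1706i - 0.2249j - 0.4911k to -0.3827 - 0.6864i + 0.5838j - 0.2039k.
-0.8251 - 0.2474i - 0.1384j - 0.4887k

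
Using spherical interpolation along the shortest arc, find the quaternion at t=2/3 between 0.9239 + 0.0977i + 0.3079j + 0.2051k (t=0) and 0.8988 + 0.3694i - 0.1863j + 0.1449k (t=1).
0.9418 + 0.2883i - 0.0203j + 0.1715k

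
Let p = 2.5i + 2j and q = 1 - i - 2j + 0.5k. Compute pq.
6.5 + 3.5i + 0.75j - 3k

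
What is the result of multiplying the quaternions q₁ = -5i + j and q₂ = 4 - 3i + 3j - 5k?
-18 - 25i - 21j - 12k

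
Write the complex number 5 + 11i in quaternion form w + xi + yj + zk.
5 + 11i + 0j + 0k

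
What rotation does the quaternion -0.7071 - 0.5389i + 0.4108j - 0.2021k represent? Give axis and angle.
axis = (-0.7621, 0.581, -0.2858), θ = 3π/2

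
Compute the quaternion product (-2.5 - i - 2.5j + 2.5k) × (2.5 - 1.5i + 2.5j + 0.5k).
-2.75 - 6.25i - 15.75j - 1.25k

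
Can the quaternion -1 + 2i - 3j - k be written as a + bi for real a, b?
No. The quaternion -1 + 2i - 3j - k has j-coefficient y = -3 and k-coefficient z = -1, not both zero, so it does not lie in the complex subalgebra spanned by 1 and i.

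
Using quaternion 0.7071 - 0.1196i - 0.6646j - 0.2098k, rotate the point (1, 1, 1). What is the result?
(-0.405, 1.194, 1.188)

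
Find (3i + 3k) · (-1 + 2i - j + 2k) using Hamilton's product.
-12 - 6k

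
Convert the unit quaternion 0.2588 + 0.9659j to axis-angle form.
axis = (0, 1, 0), θ = 5π/6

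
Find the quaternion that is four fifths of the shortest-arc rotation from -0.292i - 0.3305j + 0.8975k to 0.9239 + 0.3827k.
0.8149 - 0.0751i - 0.085j + 0.5684k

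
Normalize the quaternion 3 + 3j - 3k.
0.5774 + 0.5774j - 0.5774k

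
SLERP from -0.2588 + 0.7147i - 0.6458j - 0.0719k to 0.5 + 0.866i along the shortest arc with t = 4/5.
0.3674 + 0.9168i - 0.1557j - 0.0173k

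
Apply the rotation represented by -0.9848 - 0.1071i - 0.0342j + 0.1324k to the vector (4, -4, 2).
(2.856, -5.222, 0.759)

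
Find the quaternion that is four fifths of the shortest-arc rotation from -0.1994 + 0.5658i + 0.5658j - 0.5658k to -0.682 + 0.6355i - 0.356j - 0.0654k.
-0.6545 + 0.7082i - 0.1683j - 0.2042k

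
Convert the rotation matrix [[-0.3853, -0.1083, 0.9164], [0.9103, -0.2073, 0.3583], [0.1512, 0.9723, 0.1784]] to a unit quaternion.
0.3827 + 0.4011i + 0.4999j + 0.6654k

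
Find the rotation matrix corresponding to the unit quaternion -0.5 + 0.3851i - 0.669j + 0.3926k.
[[-0.2034, -0.1227, 0.9714], [-0.9079, 0.3951, -0.1402], [-0.3666, -0.9104, -0.1917]]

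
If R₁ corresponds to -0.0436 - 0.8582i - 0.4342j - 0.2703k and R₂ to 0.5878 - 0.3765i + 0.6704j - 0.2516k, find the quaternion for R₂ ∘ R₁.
-0.1257 - 0.7785i - 0.1703j + 0.5909k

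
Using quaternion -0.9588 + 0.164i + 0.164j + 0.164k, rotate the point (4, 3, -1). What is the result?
(4.935, 1.266, -0.201)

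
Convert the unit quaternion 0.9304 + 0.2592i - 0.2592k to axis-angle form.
axis = (√2/2, 0, -√2/2), θ = 43°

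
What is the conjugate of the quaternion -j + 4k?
j - 4k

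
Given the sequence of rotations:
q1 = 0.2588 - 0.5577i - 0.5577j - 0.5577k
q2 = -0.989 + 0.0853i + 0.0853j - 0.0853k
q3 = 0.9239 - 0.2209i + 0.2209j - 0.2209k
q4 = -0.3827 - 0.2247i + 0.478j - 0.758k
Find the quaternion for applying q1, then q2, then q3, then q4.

q2 · q1 = -0.2084 + 0.4785i + 0.6688j + 0.5295k
q3 · q2 · q1 = -0.1176 + 0.7528i + 0.5831j + 0.2818k
q4 · q3 · q2 · q1 = 0.149 + 0.315i - 0.7867j - 0.5096k
0.149 + 0.315i - 0.7867j - 0.5096k


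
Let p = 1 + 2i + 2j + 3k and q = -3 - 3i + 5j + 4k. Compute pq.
-19 - 16i - 18j + 11k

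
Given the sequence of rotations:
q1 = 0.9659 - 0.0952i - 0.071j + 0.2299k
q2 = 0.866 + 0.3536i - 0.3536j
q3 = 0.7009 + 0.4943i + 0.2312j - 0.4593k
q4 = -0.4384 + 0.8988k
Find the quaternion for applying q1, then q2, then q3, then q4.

q2 · q1 = 0.845 + 0.1778i - 0.4843j + 0.1403k
q3 · q2 · q1 = 0.6808 + 0.3523i - 0.2951j - 0.5703k
q4 · q3 · q2 · q1 = 0.2141 + 0.1108i + 0.446j + 0.8619k
0.2141 + 0.1108i + 0.446j + 0.8619k


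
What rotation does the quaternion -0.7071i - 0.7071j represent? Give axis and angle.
axis = (-√2/2, -√2/2, 0), θ = π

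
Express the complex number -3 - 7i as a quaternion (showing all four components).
-3 - 7i + 0j + 0k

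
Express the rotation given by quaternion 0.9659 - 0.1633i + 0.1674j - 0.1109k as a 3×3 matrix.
[[0.9194, 0.1596, 0.3596], [-0.2689, 0.9221, 0.2783], [-0.2872, -0.3526, 0.8906]]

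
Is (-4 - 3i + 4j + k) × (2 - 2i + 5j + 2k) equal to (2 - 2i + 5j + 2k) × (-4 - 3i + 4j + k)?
No: pq = -36 + 5i - 8j - 13k ≠ -36 - i - 16j + k = qp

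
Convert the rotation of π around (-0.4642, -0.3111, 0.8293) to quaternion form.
-0.4642i - 0.3111j + 0.8293k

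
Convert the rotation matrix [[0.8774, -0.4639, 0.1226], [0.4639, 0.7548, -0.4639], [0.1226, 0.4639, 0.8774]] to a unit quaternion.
0.9367 + 0.2476i + 0.2476k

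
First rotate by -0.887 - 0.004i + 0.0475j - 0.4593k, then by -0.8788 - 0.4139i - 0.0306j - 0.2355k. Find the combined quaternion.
0.6711 + 0.3959i - 0.2038j + 0.5927k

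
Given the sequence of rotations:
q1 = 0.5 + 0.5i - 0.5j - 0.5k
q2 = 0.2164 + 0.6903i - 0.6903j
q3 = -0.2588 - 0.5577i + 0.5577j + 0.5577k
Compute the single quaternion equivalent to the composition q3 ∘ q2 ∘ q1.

q2 · q1 = -0.5821 + 0.7985i - 0.1082j - 0.1082k
q3 · q2 · q1 = 0.7167 + 0.118i + 0.0883j - 0.6816k
0.7167 + 0.118i + 0.0883j - 0.6816k


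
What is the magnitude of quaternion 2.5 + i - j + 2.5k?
3.808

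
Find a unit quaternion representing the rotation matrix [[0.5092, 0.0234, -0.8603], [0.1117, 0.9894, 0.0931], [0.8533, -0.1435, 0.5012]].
0.866 - 0.0683i - 0.4947j + 0.0255k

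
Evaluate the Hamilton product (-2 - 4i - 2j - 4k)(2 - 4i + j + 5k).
2 - 6i + 30j - 30k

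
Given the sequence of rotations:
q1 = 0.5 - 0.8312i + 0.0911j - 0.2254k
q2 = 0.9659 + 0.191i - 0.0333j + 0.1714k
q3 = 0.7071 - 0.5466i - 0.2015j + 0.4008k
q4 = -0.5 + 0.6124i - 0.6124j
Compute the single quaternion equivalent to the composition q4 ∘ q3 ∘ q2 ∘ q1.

q2 · q1 = 0.6834 - 0.7155i - 0.0281j - 0.1423k
q3 · q2 · q1 = 0.1435 - 0.8395i - 0.5221j + 0.0445k
q4 · q3 · q2 · q1 = 0.1226 + 0.4804i + 0.1459j - 0.8561k
0.1226 + 0.4804i + 0.1459j - 0.8561k


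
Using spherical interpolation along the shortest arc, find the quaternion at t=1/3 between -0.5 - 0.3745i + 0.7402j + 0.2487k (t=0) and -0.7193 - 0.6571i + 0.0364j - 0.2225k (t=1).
-0.64 - 0.5247i + 0.5531j + 0.0958k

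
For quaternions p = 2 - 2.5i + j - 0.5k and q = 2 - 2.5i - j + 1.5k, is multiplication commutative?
No: pq = -0.5 - 9i + 5j + 7k ≠ -0.5 - 11i - 5j - 3k = qp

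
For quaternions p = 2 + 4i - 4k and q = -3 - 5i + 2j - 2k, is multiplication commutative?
No: pq = 6 - 14i + 32j + 16k ≠ 6 - 30i - 24j = qp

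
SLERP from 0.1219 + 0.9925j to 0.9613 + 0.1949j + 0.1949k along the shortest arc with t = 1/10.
0.2425 + 0.9698j + 0.0257k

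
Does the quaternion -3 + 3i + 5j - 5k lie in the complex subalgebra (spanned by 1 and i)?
No. The quaternion -3 + 3i + 5j - 5k has j-coefficient y = 5 and k-coefficient z = -5, not both zero, so it does not lie in the complex subalgebra spanned by 1 and i.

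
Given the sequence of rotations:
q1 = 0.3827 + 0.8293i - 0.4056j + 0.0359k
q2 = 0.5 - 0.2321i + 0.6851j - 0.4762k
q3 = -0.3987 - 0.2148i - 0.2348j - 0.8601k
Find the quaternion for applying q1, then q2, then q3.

q2 · q1 = 0.6788 + 0.1573i - 0.3272j - 0.6383k
q3 · q2 · q1 = -0.8627 - 0.3401i - 0.3013j - 0.2221k
-0.8627 - 0.3401i - 0.3013j - 0.2221k


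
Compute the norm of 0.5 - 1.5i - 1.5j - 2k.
2.958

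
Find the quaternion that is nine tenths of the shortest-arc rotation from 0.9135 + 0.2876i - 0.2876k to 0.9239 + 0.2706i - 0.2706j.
0.9295 + 0.2743i - 0.2448j - 0.0295k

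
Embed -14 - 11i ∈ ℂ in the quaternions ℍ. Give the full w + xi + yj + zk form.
-14 - 11i + 0j + 0k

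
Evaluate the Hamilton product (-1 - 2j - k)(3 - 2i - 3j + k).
-8 - 3i - j - 8k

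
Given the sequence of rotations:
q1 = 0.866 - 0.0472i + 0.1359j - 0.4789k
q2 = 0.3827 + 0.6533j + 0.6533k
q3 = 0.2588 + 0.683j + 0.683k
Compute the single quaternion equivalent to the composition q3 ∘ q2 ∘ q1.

q2 · q1 = 0.5555 - 0.4197i + 0.5869j + 0.4133k
q3 · q2 · q1 = -0.5394 - 0.2272i + 0.2446j + 0.773k
-0.5394 - 0.2272i + 0.2446j + 0.773k


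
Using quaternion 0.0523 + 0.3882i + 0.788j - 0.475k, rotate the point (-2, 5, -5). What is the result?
(6.126, 4.059, 0.079)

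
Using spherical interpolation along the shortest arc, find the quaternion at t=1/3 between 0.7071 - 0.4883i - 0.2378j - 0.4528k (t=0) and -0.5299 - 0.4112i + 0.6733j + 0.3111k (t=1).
0.7395 - 0.2007i - 0.4462j - 0.4623k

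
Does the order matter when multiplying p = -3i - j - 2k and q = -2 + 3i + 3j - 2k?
Yes: pq = 8 + 14i - 10j - 2k ≠ 8 - 2i + 14j + 10k = qp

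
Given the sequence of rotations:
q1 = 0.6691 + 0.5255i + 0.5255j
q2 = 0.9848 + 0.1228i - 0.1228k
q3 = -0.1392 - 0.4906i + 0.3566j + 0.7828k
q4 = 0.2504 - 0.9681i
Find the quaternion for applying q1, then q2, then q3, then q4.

q2 · q1 = 0.5944 + 0.6642i + 0.453j - 0.0176k
q3 · q2 · q1 = 0.0954 - 0.745i + 0.6602j + 0.0087k
q4 · q3 · q2 · q1 = -0.6973 - 0.2789i + 0.1737j - 0.637k
-0.6973 - 0.2789i + 0.1737j - 0.637k


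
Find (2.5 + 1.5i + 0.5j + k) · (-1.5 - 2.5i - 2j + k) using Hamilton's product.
-6i - 9.75j - 0.75k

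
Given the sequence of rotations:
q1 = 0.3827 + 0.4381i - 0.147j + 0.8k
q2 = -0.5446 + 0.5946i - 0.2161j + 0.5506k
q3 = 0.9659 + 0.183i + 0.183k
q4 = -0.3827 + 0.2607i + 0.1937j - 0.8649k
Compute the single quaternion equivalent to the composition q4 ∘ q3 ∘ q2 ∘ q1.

q2 · q1 = -0.9412 - 0.103i - 0.2371j - 0.2177k
q3 · q2 · q1 = -0.8504 - 0.2283i - 0.208j - 0.4259k
q4 · q3 · q2 · q1 = 0.0569 - 0.3967i + 0.2234j + 0.8885k
0.0569 - 0.3967i + 0.2234j + 0.8885k


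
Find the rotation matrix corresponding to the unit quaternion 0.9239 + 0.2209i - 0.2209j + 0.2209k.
[[0.8048, -0.5058, -0.3106], [0.3106, 0.8048, -0.5058], [0.5058, 0.3106, 0.8048]]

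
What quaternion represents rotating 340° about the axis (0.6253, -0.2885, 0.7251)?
-0.9848 + 0.1086i - 0.0501j + 0.1259k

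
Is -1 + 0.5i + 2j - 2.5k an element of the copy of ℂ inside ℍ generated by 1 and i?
No. The quaternion -1 + 0.5i + 2j - 2.5k has j-coefficient y = 2 and k-coefficient z = -2.5, not both zero, so it does not lie in the complex subalgebra spanned by 1 and i.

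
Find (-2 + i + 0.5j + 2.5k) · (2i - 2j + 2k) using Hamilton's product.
-6 + 2i + 7j - 7k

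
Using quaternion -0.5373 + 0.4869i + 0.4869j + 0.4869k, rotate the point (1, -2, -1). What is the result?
(-1.894, -1.15, 1.044)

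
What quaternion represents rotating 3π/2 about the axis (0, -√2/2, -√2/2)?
-0.7071 - 0.5j - 0.5k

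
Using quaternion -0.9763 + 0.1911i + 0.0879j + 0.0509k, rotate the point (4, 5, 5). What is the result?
(3.821, 6.256, 3.501)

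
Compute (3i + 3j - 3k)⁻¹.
-0.1111i - 0.1111j + 0.1111k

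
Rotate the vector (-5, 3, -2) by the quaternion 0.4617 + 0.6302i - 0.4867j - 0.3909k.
(0.024, 4.975, 3.64)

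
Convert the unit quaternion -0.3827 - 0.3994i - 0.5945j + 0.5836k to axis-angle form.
axis = (-0.4323, -0.6435, 0.6317), θ = 5π/4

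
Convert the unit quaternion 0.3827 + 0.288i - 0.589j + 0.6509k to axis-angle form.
axis = (0.3117, -0.6375, 0.7045), θ = 3π/4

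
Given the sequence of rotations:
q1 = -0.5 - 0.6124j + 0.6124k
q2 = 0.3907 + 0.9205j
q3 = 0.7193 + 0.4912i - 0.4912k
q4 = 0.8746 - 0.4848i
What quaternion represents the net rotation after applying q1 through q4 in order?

q2 · q1 = 0.3684 + 0.5637i - 0.6995j + 0.2393k
q3 · q2 · q1 = 0.1056 + 0.2428i - 0.8976j - 0.3524k
q4 · q3 · q2 · q1 = 0.2101 + 0.1612i - 0.9559j + 0.1269k
0.2101 + 0.1612i - 0.9559j + 0.1269k


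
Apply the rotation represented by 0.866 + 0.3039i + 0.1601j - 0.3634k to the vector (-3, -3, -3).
(-4.403, 1.871, -2.028)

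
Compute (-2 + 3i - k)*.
-2 - 3i + k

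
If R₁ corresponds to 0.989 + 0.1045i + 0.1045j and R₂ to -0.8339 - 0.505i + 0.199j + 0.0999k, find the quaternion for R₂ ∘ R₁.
-0.7928 - 0.597i + 0.1201j + 0.0252k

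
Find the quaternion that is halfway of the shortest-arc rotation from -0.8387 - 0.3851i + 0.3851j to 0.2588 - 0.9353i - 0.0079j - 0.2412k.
-0.384 - 0.8744i + 0.2498j - 0.1597k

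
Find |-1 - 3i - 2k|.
√14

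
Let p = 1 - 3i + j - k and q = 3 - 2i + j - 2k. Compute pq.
-6 - 12i - 6k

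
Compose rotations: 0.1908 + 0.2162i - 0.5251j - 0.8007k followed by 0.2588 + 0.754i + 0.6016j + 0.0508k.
0.2429 - 0.2552i + 0.5936j - 0.7235k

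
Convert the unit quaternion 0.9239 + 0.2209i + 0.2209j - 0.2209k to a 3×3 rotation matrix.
[[0.8048, 0.5058, 0.3106], [-0.3106, 0.8048, -0.5058], [-0.5058, 0.3106, 0.8048]]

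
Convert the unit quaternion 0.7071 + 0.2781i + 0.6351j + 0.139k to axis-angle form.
axis = (0.3933, 0.8982, 0.1966), θ = π/2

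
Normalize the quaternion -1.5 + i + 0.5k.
-0.8018 + 0.5345i + 0.2673k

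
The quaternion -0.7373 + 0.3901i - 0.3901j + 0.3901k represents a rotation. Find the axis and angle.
axis = (√3/3, -√3/3, √3/3), θ = 275°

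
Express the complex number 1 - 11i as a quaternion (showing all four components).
1 - 11i + 0j + 0k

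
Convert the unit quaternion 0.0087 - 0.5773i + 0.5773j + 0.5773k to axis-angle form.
axis = (-√3/3, √3/3, √3/3), θ = 179°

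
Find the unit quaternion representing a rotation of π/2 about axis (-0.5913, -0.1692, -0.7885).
0.7071 - 0.4181i - 0.1196j - 0.5576k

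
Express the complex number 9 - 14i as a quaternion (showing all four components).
9 - 14i + 0j + 0k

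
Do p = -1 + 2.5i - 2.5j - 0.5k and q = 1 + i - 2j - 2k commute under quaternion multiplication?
No: pq = -9.5 + 5.5i + 4j - k ≠ -9.5 - 2.5i - 5j + 4k = qp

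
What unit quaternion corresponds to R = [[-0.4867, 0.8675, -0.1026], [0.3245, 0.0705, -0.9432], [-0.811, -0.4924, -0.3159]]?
0.2588 + 0.4355i + 0.6843j - 0.5245k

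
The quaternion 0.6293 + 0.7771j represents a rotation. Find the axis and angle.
axis = (0, 1, 0), θ = 102°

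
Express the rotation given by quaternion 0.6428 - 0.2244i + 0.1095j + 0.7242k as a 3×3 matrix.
[[-0.0729, -0.9802, -0.1842], [0.8819, -0.1496, 0.4471], [-0.4658, -0.1299, 0.8753]]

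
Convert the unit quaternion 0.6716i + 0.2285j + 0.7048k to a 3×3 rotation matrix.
[[-0.0979, 0.3069, 0.9467], [0.3069, -0.8956, 0.3221], [0.9467, 0.3221, -0.0065]]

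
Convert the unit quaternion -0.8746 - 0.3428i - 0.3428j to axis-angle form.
axis = (-√2/2, -√2/2, 0), θ = 302°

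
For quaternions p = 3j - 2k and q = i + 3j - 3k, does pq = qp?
No: pq = -15 - 3i - 2j - 3k ≠ -15 + 3i + 2j + 3k = qp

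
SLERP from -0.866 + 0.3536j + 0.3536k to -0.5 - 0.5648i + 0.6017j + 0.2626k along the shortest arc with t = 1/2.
-0.7325 - 0.3029i + 0.5123j + 0.3304k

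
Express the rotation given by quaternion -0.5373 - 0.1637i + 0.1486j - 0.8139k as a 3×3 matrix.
[[-0.369, -0.9233, 0.1068], [0.826, -0.3785, -0.4178], [0.4262, -0.066, 0.9022]]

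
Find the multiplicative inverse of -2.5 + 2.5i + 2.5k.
-0.1333 - 0.1333i - 0.1333k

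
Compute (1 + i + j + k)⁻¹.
0.25 - 0.25i - 0.25j - 0.25k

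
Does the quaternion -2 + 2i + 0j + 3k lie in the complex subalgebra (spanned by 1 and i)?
No. The quaternion -2 + 2i + 3k has j-coefficient y = 0 and k-coefficient z = 3, not both zero, so it does not lie in the complex subalgebra spanned by 1 and i.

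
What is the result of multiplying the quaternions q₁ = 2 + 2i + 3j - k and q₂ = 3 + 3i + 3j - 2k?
-11 + 9i + 16j - 10k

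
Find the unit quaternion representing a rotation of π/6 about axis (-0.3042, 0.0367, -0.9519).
0.9659 - 0.0787i + 0.0095j - 0.2464k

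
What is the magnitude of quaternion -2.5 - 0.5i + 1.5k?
2.958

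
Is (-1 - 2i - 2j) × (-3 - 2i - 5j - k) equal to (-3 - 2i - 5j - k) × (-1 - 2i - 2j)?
No: pq = -11 + 10i + 9j + 7k ≠ -11 + 6i + 13j - 5k = qp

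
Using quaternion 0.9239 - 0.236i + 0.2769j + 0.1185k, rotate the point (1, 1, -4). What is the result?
(-1.354, -1.058, -3.879)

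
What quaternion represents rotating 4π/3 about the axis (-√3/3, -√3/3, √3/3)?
-0.5 - 0.5i - 0.5j + 0.5k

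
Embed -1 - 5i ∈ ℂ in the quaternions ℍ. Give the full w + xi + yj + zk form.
-1 - 5i + 0j + 0k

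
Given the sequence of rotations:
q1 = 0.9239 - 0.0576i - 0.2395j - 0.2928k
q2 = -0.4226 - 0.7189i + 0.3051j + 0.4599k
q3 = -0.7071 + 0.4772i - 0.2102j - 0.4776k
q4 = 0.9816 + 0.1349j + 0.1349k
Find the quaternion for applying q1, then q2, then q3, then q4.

q2 · q1 = -0.2241 - 0.619i + 0.1461j + 0.7384k
q3 · q2 · q1 = 0.8372 + 0.2453i - 0.1129j - 0.4755k
q4 · q3 · q2 · q1 = 0.9012 + 0.1919i + 0.0352j - 0.3869k
0.9012 + 0.1919i + 0.0352j - 0.3869k


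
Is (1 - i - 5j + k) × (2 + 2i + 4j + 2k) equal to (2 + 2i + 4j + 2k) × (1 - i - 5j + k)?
No: pq = 22 - 14i - 2j + 10k ≠ 22 + 14i - 10j - 2k = qp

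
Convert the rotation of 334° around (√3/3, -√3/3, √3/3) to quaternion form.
-0.9744 + 0.1299i - 0.1299j + 0.1299k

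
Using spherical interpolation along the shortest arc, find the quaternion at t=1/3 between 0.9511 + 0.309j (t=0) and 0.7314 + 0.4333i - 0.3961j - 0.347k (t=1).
0.9743 + 0.1664i + 0.0732j - 0.1333k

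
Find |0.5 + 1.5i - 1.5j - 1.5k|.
√7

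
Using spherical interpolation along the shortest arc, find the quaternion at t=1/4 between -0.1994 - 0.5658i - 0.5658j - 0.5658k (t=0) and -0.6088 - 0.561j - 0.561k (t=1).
-0.3204 - 0.4408i - 0.5929j - 0.5929k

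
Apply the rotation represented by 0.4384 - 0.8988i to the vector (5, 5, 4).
(5, 0.074, -6.403)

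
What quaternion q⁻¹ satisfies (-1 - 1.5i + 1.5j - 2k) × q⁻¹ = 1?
-0.1053 + 0.1579i - 0.1579j + 0.2105k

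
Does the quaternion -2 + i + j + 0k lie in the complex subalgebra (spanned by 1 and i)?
No. The quaternion -2 + i + j has j-coefficient y = 1 and k-coefficient z = 0, not both zero, so it does not lie in the complex subalgebra spanned by 1 and i.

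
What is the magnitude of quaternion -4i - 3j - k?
√26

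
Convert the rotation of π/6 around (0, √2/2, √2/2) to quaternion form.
0.9659 + 0.183j + 0.183k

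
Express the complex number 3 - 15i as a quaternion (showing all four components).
3 - 15i + 0j + 0k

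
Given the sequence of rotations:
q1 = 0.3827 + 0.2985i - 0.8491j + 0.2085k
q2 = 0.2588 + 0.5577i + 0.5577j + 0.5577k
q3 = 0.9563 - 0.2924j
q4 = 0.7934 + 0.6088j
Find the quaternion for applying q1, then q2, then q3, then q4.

q2 · q1 = 0.2898 + 0.8805i + 0.0439j - 0.3726k
q3 · q2 · q1 = 0.29 + 0.951i - 0.0428j - 0.0989k
q4 · q3 · q2 · q1 = 0.2561 + 0.6943i + 0.1426j - 0.6574k
0.2561 + 0.6943i + 0.1426j - 0.6574k


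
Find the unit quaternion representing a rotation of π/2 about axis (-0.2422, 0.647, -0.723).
0.7071 - 0.1713i + 0.4575j - 0.5112k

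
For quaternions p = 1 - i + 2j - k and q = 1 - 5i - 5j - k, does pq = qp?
No: pq = 5 - 13i + j + 13k ≠ 5 + i - 7j - 17k = qp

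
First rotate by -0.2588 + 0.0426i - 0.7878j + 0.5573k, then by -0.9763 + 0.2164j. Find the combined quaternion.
0.4231 + 0.079i + 0.7131j - 0.5533k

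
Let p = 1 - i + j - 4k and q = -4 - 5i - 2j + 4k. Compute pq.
9 - 5i + 18j + 27k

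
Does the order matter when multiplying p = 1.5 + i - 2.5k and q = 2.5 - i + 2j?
Yes: pq = 4.75 + 6i + 5.5j - 4.25k ≠ 4.75 - 4i + 0.5j - 8.25k = qp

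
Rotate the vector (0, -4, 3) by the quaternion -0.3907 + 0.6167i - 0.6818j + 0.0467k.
(4.989, 0.315, 0.111)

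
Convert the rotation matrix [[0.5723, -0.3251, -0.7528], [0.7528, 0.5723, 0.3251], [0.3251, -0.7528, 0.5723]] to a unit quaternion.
0.8242 - 0.327i - 0.327j + 0.327k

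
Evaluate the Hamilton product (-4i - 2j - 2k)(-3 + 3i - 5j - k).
4i - 4j + 32k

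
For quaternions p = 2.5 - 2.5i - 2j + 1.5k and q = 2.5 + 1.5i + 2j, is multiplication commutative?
No: pq = 14 - 5.5i + 2.25j + 1.75k ≠ 14 + 0.5i - 2.25j + 5.75k = qp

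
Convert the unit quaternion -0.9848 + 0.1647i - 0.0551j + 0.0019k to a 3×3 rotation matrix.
[[0.9939, -0.0144, 0.1092], [-0.0219, 0.9457, 0.3242], [-0.1079, -0.3246, 0.9397]]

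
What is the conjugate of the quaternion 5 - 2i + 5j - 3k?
5 + 2i - 5j + 3k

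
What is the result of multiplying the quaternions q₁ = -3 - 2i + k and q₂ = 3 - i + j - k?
-10 - 4i - 6j + 4k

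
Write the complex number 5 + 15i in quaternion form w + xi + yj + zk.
5 + 15i + 0j + 0k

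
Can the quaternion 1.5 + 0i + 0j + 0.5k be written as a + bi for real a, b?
No. The quaternion 1.5 + 0.5k has j-coefficient y = 0 and k-coefficient z = 0.5, not both zero, so it does not lie in the complex subalgebra spanned by 1 and i.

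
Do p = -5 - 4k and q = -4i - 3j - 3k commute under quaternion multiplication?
No: pq = -12 + 8i + 31j + 15k ≠ -12 + 32i - j + 15k = qp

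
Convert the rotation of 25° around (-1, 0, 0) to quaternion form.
0.9763 - 0.2164i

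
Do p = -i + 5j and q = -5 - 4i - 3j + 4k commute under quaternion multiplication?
No: pq = 11 + 25i - 21j + 23k ≠ 11 - 15i - 29j - 23k = qp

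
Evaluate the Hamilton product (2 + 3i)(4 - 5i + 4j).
23 + 2i + 8j + 12k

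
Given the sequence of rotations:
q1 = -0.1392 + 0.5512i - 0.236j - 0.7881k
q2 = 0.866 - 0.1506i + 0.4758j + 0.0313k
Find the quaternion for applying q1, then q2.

q2 · q1 = 0.0994 + 0.1307i - 0.372j - 0.9136k
0.0994 + 0.1307i - 0.372j - 0.9136k


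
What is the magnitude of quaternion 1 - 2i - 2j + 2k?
√13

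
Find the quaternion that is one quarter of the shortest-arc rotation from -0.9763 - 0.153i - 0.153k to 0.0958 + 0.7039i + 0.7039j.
-0.8853 - 0.3746i - 0.241j - 0.1336k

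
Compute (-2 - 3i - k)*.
-2 + 3i + k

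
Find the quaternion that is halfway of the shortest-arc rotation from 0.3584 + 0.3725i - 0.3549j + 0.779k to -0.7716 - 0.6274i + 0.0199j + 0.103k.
0.6665 + 0.5898i - 0.2211j + 0.3987k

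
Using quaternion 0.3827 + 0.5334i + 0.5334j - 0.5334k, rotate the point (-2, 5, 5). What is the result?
(4.359, -5.898, 0.46)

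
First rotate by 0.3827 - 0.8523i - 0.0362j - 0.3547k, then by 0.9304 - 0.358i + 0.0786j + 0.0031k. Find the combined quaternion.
0.0549 - 0.9578i - 0.1332j - 0.2489k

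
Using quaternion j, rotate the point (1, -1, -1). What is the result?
(-1, -1, 1)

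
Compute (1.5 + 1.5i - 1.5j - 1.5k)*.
1.5 - 1.5i + 1.5j + 1.5k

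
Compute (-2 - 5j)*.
-2 + 5j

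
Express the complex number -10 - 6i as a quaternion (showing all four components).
-10 - 6i + 0j + 0k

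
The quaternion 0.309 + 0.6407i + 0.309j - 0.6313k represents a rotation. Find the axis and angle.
axis = (0.6737, 0.3249, -0.6638), θ = 144°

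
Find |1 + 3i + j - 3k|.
√20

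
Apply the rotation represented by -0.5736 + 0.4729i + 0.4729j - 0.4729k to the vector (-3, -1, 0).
(-0.221, -3.075, 0.704)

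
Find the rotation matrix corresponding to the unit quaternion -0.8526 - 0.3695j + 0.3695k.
[[0.4539, 0.6301, 0.6301], [-0.6301, 0.7269, -0.2731], [-0.6301, -0.2731, 0.7269]]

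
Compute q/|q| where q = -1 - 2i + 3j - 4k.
-0.1826 - 0.3651i + 0.5477j - 0.7303k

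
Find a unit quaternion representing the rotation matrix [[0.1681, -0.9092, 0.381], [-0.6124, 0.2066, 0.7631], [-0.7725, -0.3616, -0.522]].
0.4617 - 0.609i + 0.6246j + 0.1607k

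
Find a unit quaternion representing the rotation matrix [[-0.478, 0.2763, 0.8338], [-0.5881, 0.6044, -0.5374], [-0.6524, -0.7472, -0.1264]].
0.5 - 0.1049i + 0.7431j - 0.4322k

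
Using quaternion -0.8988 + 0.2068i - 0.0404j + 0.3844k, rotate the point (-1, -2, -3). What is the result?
(-2.745, -1.552, -2.014)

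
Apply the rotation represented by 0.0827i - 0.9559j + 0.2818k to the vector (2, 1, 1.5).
(-2.061, -0.297, -1.707)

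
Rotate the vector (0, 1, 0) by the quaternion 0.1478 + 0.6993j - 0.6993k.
(0.207, 0.022, -0.978)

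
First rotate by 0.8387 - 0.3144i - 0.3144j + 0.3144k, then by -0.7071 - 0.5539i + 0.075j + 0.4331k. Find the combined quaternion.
-0.8798 - 0.0825i + 0.3232j + 0.3387k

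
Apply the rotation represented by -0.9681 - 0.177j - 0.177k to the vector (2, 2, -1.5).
(0.55, 2.466, -1.966)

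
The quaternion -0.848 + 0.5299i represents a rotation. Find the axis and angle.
axis = (1, 0, 0), θ = 296°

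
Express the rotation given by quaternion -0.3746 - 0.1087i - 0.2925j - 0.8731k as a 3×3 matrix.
[[-0.6957, -0.5905, 0.409], [0.7177, -0.5482, 0.4293], [-0.0293, 0.5922, 0.8053]]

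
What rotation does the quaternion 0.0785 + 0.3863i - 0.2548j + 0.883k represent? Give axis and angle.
axis = (0.3875, -0.2556, 0.8857), θ = 171°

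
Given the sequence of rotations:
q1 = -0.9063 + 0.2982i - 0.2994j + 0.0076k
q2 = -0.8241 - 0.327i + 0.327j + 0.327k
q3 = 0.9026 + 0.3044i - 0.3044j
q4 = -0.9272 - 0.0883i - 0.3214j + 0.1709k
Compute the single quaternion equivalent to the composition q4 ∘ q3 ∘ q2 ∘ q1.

q2 · q1 = 0.9398 + 0.151i + 0.0504j - 0.3022k
q3 · q2 · q1 = 0.8176 + 0.5144i - 0.1486j - 0.2115k
q4 · q3 · q2 · q1 = -0.7243 - 0.4558i - 0.0558j + 0.5143k
-0.7243 - 0.4558i - 0.0558j + 0.5143k


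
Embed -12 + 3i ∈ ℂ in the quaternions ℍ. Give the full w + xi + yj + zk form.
-12 + 3i + 0j + 0k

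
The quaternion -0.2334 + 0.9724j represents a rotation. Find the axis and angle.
axis = (0, 1, 0), θ = 207°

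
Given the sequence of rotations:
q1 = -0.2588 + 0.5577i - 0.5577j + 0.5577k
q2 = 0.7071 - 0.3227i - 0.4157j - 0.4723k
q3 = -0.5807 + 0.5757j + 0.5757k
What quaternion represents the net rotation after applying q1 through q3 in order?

q2 · q1 = 0.0285 - 0.0174i - 0.3702j + 0.9284k
q3 · q2 · q1 = -0.3379 + 0.7577i + 0.2214j - 0.5127k
-0.3379 + 0.7577i + 0.2214j - 0.5127k


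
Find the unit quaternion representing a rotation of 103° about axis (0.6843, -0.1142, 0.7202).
0.6225 + 0.5355i - 0.0894j + 0.5636k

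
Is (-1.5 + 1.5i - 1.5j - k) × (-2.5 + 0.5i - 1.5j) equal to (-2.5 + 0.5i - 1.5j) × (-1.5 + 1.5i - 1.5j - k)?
No: pq = 0.75 - 6i + 5.5j + k ≠ 0.75 - 3i + 6.5j + 4k = qp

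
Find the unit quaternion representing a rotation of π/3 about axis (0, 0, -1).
0.866 - 0.5k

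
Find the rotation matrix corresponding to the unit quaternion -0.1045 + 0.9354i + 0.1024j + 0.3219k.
[[0.7718, 0.2588, 0.5808], [0.1243, -0.9572, 0.2614], [0.6236, -0.1296, -0.7709]]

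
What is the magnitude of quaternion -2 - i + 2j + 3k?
√18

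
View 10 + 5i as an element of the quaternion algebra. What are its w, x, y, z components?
10 + 5i + 0j + 0k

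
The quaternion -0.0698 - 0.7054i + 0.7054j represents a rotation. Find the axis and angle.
axis = (-√2/2, √2/2, 0), θ = 188°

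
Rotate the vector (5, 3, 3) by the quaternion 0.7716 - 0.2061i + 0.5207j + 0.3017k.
(1.375, 5.35, -3.533)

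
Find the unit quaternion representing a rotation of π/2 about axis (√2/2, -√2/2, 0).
0.7071 + 0.5i - 0.5j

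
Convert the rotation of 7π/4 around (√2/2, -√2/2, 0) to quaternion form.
-0.9239 + 0.2706i - 0.2706j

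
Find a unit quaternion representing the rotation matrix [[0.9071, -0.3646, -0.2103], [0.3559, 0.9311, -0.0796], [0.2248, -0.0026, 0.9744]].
0.9763 + 0.0197i - 0.1114j + 0.1845k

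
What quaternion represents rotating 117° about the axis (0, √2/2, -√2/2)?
0.5225 + 0.6029j - 0.6029k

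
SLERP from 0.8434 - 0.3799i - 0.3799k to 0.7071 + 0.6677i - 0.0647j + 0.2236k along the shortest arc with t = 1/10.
0.9024 - 0.2731i - 0.0087j - 0.3332k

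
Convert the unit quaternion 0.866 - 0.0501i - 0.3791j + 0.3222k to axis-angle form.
axis = (-0.1002, -0.7581, 0.6443), θ = π/3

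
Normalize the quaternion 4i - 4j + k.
0.6963i - 0.6963j + 0.1741k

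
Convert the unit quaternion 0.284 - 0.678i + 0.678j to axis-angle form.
axis = (-√2/2, √2/2, 0), θ = 147°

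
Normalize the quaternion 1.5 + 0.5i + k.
0.8018 + 0.2673i + 0.5345k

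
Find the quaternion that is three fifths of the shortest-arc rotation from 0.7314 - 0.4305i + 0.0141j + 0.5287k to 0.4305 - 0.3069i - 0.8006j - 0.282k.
0.6862 - 0.4427i - 0.5734j + 0.0659k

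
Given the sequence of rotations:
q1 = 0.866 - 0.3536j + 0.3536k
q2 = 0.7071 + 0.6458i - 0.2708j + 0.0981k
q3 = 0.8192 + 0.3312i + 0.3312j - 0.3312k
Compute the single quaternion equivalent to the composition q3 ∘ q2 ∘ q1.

q2 · q1 = 0.4819 + 0.4982i - 0.7129j + 0.1066k
q3 · q2 · q1 = 0.5012 + 0.3669i - 0.6247j - 0.4734k
0.5012 + 0.3669i - 0.6247j - 0.4734k


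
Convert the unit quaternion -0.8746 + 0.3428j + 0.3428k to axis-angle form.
axis = (0, √2/2, √2/2), θ = 302°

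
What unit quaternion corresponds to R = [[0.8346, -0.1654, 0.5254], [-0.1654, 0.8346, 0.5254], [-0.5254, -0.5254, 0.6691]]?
0.9136 - 0.2876i + 0.2876j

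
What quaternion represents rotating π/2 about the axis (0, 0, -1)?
0.7071 - 0.7071k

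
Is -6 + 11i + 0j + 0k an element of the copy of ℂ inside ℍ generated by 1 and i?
Yes. The quaternion -6 + 11i has j- and k-coefficients y = z = 0, so it lies in the complex subalgebra spanned by 1 and i.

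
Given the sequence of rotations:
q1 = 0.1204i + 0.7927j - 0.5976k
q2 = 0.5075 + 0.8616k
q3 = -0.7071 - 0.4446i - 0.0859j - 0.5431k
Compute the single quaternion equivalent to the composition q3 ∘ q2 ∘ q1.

q2 · q1 = 0.5149 - 0.6219i + 0.506j - 0.3033k
q3 · q2 · q1 = -0.7618 + 0.5117i - 0.1991j - 0.3436k
-0.7618 + 0.5117i - 0.1991j - 0.3436k


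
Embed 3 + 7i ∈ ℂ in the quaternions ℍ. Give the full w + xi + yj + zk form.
3 + 7i + 0j + 0k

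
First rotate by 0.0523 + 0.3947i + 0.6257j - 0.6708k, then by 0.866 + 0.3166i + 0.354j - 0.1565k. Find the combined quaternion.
-0.4061 + 0.2188i + 0.711j - 0.5307k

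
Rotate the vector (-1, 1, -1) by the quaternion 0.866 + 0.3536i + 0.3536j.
(-1.112, 1.112, 0.725)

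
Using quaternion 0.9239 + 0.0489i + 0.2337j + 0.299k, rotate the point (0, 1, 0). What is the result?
(-0.53, 0.816, 0.23)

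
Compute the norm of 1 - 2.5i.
2.693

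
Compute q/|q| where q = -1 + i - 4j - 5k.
-0.1525 + 0.1525i - 0.61j - 0.7625k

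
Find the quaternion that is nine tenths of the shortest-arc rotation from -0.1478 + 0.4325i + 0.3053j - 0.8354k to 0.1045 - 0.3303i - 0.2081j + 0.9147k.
-0.109 + 0.341i + 0.2181j - 0.9079k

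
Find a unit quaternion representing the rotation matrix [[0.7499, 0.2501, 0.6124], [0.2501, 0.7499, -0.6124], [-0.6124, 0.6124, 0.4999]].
0.866 + 0.3536i + 0.3536j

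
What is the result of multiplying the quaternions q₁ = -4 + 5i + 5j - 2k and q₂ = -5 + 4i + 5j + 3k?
-19 - 16i - 68j + 3k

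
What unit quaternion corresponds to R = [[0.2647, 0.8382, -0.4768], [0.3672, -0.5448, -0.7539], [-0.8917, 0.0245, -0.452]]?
0.2588 + 0.7519i + 0.4008j - 0.455k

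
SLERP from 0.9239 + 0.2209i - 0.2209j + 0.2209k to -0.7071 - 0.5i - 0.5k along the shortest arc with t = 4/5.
0.7672 + 0.4524i - 0.0461j + 0.4524k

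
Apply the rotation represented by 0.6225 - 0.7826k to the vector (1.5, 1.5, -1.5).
(1.124, -1.799, -1.5)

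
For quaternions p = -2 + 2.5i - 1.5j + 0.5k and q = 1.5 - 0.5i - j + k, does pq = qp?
No: pq = -3.75 + 3.75i - 3j - 4.5k ≠ -3.75 + 5.75i + 2.5j + 2k = qp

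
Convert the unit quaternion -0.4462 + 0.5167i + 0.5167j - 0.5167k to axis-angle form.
axis = (√3/3, √3/3, -√3/3), θ = 233°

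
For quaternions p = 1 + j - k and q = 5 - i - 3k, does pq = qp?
No: pq = 2 - 4i + 6j - 7k ≠ 2 + 2i + 4j - 9k = qp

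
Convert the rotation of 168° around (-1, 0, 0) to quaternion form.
0.1045 - 0.9945i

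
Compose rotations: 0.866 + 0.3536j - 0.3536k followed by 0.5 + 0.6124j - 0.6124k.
-0.0001 + 0.7071j - 0.7071k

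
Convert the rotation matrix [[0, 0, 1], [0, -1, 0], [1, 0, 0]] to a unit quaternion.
0.7071i + 0.7071k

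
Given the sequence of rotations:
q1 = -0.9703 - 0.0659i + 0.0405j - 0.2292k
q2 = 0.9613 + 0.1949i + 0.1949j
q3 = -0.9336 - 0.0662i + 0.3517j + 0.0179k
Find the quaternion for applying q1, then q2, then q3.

q2 · q1 = -0.9278 - 0.2971i - 0.1055j - 0.1996k
q3 · q2 · q1 = 0.8872 + 0.2705i - 0.2463j + 0.2812k
0.8872 + 0.2705i - 0.2463j + 0.2812k


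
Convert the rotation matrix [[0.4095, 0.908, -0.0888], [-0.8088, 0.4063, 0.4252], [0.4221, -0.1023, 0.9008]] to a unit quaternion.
0.8241 - 0.16i - 0.155j - 0.5208k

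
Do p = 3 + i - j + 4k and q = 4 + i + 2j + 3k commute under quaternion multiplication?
No: pq = 1 - 4i + 3j + 28k ≠ 1 + 18i + j + 22k = qp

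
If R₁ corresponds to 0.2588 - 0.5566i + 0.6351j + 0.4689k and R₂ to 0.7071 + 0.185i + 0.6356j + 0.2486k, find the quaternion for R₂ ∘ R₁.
-0.2343 - 0.2055i + 0.3885j + 0.8672k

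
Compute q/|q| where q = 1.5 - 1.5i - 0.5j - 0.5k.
0.6708 - 0.6708i - 0.2236j - 0.2236k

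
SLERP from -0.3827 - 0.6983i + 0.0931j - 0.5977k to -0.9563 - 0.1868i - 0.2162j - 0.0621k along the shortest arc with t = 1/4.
-0.5959 - 0.6242i + 0.0116j - 0.5052k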